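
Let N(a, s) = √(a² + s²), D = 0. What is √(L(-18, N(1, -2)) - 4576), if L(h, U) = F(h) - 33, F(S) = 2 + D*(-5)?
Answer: I*√4607 ≈ 67.875*I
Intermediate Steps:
F(S) = 2 (F(S) = 2 + 0*(-5) = 2 + 0 = 2)
L(h, U) = -31 (L(h, U) = 2 - 33 = -31)
√(L(-18, N(1, -2)) - 4576) = √(-31 - 4576) = √(-4607) = I*√4607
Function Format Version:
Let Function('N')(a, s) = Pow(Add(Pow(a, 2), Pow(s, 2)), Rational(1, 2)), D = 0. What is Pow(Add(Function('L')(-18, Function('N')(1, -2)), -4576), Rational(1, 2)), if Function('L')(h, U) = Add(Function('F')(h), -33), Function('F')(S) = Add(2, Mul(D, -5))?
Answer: Mul(I, Pow(4607, Rational(1, 2))) ≈ Mul(67.875, I)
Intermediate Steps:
Function('F')(S) = 2 (Function('F')(S) = Add(2, Mul(0, -5)) = Add(2, 0) = 2)
Function('L')(h, U) = -31 (Function('L')(h, U) = Add(2, -33) = -31)
Pow(Add(Function('L')(-18, Function('N')(1, -2)), -4576), Rational(1, 2)) = Pow(Add(-31, -4576), Rational(1, 2)) = Pow(-4607, Rational(1, 2)) = Mul(I, Pow(4607, Rational(1, 2)))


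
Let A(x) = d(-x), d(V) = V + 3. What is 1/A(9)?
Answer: -⅙ ≈ -0.16667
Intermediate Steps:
d(V) = 3 + V
A(x) = 3 - x
1/A(9) = 1/(3 - 1*9) = 1/(3 - 9) = 1/(-6) = -⅙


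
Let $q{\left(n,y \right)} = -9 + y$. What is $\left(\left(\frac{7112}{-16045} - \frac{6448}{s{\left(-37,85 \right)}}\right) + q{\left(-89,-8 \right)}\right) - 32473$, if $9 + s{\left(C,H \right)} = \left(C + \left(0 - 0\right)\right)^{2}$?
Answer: $- \frac{8863548981}{272765} \approx -32495.0$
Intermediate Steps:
$s{\left(C,H \right)} = -9 + C^{2}$ ($s{\left(C,H \right)} = -9 + \left(C + \left(0 - 0\right)\right)^{2} = -9 + \left(C + \left(0 + 0\right)\right)^{2} = -9 + \left(C + 0\right)^{2} = -9 + C^{2}$)
$\left(\left(\frac{7112}{-16045} - \frac{6448}{s{\left(-37,85 \right)}}\right) + q{\left(-89,-8 \right)}\right) - 32473 = \left(\left(\frac{7112}{-16045} - \frac{6448}{-9 + \left(-37\right)^{2}}\right) - 17\right) - 32473 = \left(\left(7112 \left(- \frac{1}{16045}\right) - \frac{6448}{-9 + 1369}\right) - 17\right) - 32473 = \left(\left(- \frac{7112}{16045} - \frac{6448}{1360}\right) - 17\right) - 32473 = \left(\left(- \frac{7112}{16045} - \frac{403}{85}\right) - 17\right) - 32473 = \left(- \frac{1414131}{272765} - 17\right) - 32473 = - \frac{6051136}{272765} - 32473 = - \frac{8863548981}{272765}$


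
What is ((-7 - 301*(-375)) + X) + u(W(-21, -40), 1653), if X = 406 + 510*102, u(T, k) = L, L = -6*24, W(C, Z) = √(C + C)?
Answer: 165150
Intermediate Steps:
W(C, Z) = √2*√C (W(C, Z) = √(2*C) = √2*√C)
L = -144
u(T, k) = -144
X = 52426 (X = 406 + 52020 = 52426)
((-7 - 301*(-375)) + X) + u(W(-21, -40), 1653) = ((-7 - 301*(-375)) + 52426) - 144 = ((-7 + 112875) + 52426) - 144 = (112868 + 52426) - 144 = 165294 - 144 = 165150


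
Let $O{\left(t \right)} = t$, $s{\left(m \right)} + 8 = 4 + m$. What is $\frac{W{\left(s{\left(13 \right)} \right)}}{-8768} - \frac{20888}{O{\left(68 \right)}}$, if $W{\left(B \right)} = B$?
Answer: $- \frac{45786649}{149056} \approx -307.18$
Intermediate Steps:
$s{\left(m \right)} = -4 + m$ ($s{\left(m \right)} = -8 + \left(4 + m\right) = -4 + m$)
$\frac{W{\left(s{\left(13 \right)} \right)}}{-8768} - \frac{20888}{O{\left(68 \right)}} = \frac{-4 + 13}{-8768} - \frac{20888}{68} = 9 \left(- \frac{1}{8768}\right) - \frac{5222}{17} = - \frac{9}{8768} - \frac{5222}{17} = - \frac{45786649}{149056}$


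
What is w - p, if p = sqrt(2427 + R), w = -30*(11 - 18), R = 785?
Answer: 210 - 2*sqrt(803) ≈ 153.33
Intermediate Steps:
w = 210 (w = -30*(-7) = 210)
p = 2*sqrt(803) (p = sqrt(2427 + 785) = sqrt(3212) = 2*sqrt(803) ≈ 56.674)
w - p = 210 - 2*sqrt(803)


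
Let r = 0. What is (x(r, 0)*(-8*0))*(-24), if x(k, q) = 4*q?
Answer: 0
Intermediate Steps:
(x(r, 0)*(-8*0))*(-24) = ((4*0)*(-8*0))*(-24) = (0*0)*(-24) = 0*(-24) = 0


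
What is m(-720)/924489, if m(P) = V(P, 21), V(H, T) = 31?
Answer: 31/924489 ≈ 3.3532e-5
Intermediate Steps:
m(P) = 31
m(-720)/924489 = 31/924489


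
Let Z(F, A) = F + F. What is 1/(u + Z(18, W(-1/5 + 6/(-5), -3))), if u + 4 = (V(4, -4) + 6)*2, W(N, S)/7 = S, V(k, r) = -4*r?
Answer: 1/76 ≈ 0.013158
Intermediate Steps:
W(N, S) = 7*S
Z(F, A) = 2*F
u = 40 (u = -4 + (-4*(-4) + 6)*2 = -4 + (16 + 6)*2 = -4 + 22*2 = -4 + 44 = 40)
1/(u + Z(18, W(-1/5 + 6/(-5), -3))) = 1/(40 + 2*18) = 1/(40 + 36) = 1/76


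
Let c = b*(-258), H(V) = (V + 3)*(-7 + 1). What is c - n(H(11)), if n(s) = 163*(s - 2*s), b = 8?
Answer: -15756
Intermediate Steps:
H(V) = -18 - 6*V (H(V) = (3 + V)*(-6) = -18 - 6*V)
c = -2064 (c = 8*(-258) = -2064)
n(s) = -163*s (n(s) = 163*(-s) = -163*s)
c - n(H(11)) = -2064 - (-163)*(-18 - 6*11) = -2064 - (-163)*(-18 - 66) = -2064 - (-163)*(-84) = -2064 - 1*13692 = -2064 - 13692 = -15756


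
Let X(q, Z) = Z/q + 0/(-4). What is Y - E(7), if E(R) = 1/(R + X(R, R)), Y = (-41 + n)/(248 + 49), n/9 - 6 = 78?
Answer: 493/216 ≈ 2.2824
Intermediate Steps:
n = 756 (n = 54 + 9*78 = 54 + 702 = 756)
X(q, Z) = Z/q (X(q, Z) = Z/q + 0*(-¼) = Z/q + 0 = Z/q)
Y = 65/27 (Y = (-41 + 756)/(248 + 49) = 715/297 = 715*(1/297) = 65/27 ≈ 2.4074)
E(R) = 1/(1 + R) (E(R) = 1/(R + R/R) = 1/(R + 1) = 1/(1 + R))
Y - E(7) = 65/27 - 1/(1 + 7) = 65/27 - 1/8 = 65/27 - 1*⅛ = 65/27 - ⅛ = 493/216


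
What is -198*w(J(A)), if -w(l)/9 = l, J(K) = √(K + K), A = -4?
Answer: 3564*I*√2 ≈ 5040.3*I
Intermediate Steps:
J(K) = √2*√K (J(K) = √(2*K) = √2*√K)
w(l) = -9*l
-198*w(J(A)) = -(-1782)*√2*√(-4) = -(-1782)*√2*(2*I) = -(-1782)*2*I*√2 = -(-3564)*I*√2 = 3564*I*√2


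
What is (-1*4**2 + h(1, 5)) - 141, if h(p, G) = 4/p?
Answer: -153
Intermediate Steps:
(-1*4**2 + h(1, 5)) - 141 = (-1*4**2 + 4/1) - 141 = (-1*16 + 4*1) - 141 = (-16 + 4) - 141 = -12 - 141 = -153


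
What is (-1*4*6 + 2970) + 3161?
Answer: 6107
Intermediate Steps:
(-1*4*6 + 2970) + 3161 = (-4*6 + 2970) + 3161 = (-24 + 2970) + 3161 = 2946 + 3161 = 6107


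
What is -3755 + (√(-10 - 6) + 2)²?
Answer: -3767 + 16*I ≈ -3767.0 + 16.0*I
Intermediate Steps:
-3755 + (√(-10 - 6) + 2)² = -3755 + (√(-16) + 2)² = -3755 + (4*I + 2)² = -3755 + (2 + 4*I)²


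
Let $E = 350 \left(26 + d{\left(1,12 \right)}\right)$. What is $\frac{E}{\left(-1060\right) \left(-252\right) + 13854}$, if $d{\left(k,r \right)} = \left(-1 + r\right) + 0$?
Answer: $\frac{6475}{140487} \approx 0.04609$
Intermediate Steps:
$d{\left(k,r \right)} = -1 + r$
$E = 12950$ ($E = 350 \left(26 + \left(-1 + 12\right)\right) = 350 \left(26 + 11\right) = 350 \cdot 37 = 12950$)
$\frac{E}{\left(-1060\right) \left(-252\right) + 13854} = \frac{12950}{\left(-1060\right) \left(-252\right) + 13854} = \frac{12950}{267120 + 13854} = \frac{12950}{280974} = 12950 \cdot \frac{1}{280974} = \frac{6475}{140487}$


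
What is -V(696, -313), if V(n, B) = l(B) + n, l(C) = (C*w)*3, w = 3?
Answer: 2121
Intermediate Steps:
l(C) = 9*C (l(C) = (C*3)*3 = (3*C)*3 = 9*C)
V(n, B) = n + 9*B (V(n, B) = 9*B + n = n + 9*B)
-V(696, -313) = -(696 + 9*(-313)) = -(696 - 2817) = -1*(-2121) = 2121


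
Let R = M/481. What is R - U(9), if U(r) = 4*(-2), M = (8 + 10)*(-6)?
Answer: 3740/481 ≈ 7.7755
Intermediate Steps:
M = -108 (M = 18*(-6) = -108)
U(r) = -8
R = -108/481 ≈ -0.22453
R - U(9) = -108/481 - 1*(-8) = -108/481 + 8 = 3740/481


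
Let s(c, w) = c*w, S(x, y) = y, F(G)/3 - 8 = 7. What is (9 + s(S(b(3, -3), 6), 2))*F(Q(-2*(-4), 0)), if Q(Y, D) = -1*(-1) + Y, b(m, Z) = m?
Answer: 945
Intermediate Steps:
Q(Y, D) = 1 + Y
F(G) = 45 (F(G) = 24 + 3*7 = 24 + 21 = 45)
(9 + s(S(b(3, -3), 6), 2))*F(Q(-2*(-4), 0)) = (9 + 6*2)*45 = (9 + 12)*45 = 21*45 = 945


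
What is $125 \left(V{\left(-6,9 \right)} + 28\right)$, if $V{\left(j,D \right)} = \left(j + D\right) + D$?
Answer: $5000$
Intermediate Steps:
$V{\left(j,D \right)} = j + 2 D$ ($V{\left(j,D \right)} = \left(D + j\right) + D = j + 2 D$)
$125 \left(V{\left(-6,9 \right)} + 28\right) = 125 \left(\left(-6 + 2 \cdot 9\right) + 28\right) = 125 \left(\left(-6 + 18\right) + 28\right) = 125 \left(12 + 28\right) = 125 \cdot 40 = 5000$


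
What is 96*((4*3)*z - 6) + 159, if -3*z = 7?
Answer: -3105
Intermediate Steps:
z = -7/3 (z = -⅓*7 = -7/3 ≈ -2.3333)
96*((4*3)*z - 6) + 159 = 96*((4*3)*(-7/3) - 6) + 159 = 96*(12*(-7/3) - 6) + 159 = 96*(-28 - 6) + 159 = 96*(-34) + 159 = -3264 + 159 = -3105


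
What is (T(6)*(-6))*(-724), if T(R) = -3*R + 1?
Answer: -73848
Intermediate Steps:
T(R) = 1 - 3*R
(T(6)*(-6))*(-724) = ((1 - 3*6)*(-6))*(-724) = ((1 - 18)*(-6))*(-724) = -17*(-6)*(-724) = 102*(-724) = -73848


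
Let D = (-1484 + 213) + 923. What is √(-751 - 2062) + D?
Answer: -348 + I*√2813 ≈ -348.0 + 53.038*I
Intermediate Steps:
D = -348 (D = -1271 + 923 = -348)
√(-751 - 2062) + D = √(-751 - 2062) - 348 = √(-2813) - 348 = I*√2813 - 348 = -348 + I*√2813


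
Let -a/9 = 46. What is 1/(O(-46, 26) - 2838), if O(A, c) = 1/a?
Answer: -414/1174933 ≈ -0.00035236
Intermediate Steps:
a = -414 (a = -9*46 = -414)
O(A, c) = -1/414 (O(A, c) = 1/(-414) = -1/414)
1/(O(-46, 26) - 2838) = 1/(-1/414 - 2838) = 1/(-1174933/414) = -414/1174933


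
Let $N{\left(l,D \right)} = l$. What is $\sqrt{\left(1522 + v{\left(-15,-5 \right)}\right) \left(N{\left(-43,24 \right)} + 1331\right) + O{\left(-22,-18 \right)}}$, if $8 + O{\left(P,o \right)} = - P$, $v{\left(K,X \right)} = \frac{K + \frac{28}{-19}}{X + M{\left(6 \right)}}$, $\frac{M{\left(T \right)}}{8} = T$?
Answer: $\frac{\sqrt{1308182692502}}{817} \approx 1399.9$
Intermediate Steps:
$M{\left(T \right)} = 8 T$
$v{\left(K,X \right)} = \frac{- \frac{28}{19} + K}{48 + X}$ ($v{\left(K,X \right)} = \frac{K + \frac{28}{-19}}{X + 8 \cdot 6} = \frac{K + 28 \left(- \frac{1}{19}\right)}{X + 48} = \frac{K - \frac{28}{19}}{48 + X} = \frac{- \frac{28}{19} + K}{48 + X}$)
$O{\left(P,o \right)} = -8 - P$
$\sqrt{\left(1522 + v{\left(-15,-5 \right)}\right) \left(N{\left(-43,24 \right)} + 1331\right) + O{\left(-22,-18 \right)}} = \sqrt{\left(1522 + \frac{- \frac{28}{19} - 15}{48 - 5}\right) \left(-43 + 1331\right) - -14} = \sqrt{\left(1522 + \frac{1}{43} \left(- \frac{313}{19}\right)\right) 1288 + \left(-8 + 22\right)} = \sqrt{\left(1522 + \frac{1}{43} \left(- \frac{313}{19}\right)\right) 1288 + 14} = \sqrt{\left(1522 - \frac{313}{817}\right) 1288 + 14} = \sqrt{\frac{1243161}{817} \cdot 1288 + 14} = \sqrt{\frac{1601191368}{817} + 14} = \sqrt{\frac{1601202806}{817}} = \frac{\sqrt{1308182692502}}{817}$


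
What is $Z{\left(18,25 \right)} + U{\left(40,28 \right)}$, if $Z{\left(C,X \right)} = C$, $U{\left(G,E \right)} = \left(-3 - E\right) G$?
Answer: $-1222$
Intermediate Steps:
$U{\left(G,E \right)} = G \left(-3 - E\right)$
$Z{\left(18,25 \right)} + U{\left(40,28 \right)} = 18 - 40 \left(3 + 28\right) = 18 - 40 \cdot 31 = 18 - 1240 = -1222$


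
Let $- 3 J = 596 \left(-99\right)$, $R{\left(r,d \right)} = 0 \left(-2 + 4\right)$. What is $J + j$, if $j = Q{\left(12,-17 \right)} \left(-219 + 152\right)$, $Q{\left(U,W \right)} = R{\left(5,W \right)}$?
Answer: $19668$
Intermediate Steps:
$R{\left(r,d \right)} = 0$ ($R{\left(r,d \right)} = 0 \cdot 2 = 0$)
$Q{\left(U,W \right)} = 0$
$J = 19668$ ($J = - \frac{596 \left(-99\right)}{3} = \left(- \frac{1}{3}\right) \left(-59004\right) = 19668$)
$j = 0$ ($j = 0 \left(-219 + 152\right) = 0 \left(-67\right) = 0$)
$J + j = 19668 + 0 = 19668$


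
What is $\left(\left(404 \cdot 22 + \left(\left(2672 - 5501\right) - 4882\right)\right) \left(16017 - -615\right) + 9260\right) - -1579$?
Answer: $19586703$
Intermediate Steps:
$\left(\left(404 \cdot 22 + \left(\left(2672 - 5501\right) - 4882\right)\right) \left(16017 - -615\right) + 9260\right) - -1579 = \left(\left(8888 - 7711\right) \left(16017 + \left(-7584 + 8199\right)\right) + 9260\right) + \left(-8034 + 9613\right) = \left(\left(8888 - 7711\right) \left(16017 + 615\right) + 9260\right) + 1579 = \left(1177 \cdot 16632 + 9260\right) + 1579 = \left(19575864 + 9260\right) + 1579 = 19585124 + 1579 = 19586703$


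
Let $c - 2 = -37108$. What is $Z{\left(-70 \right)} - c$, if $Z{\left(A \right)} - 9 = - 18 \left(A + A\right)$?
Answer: $39635$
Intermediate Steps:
$Z{\left(A \right)} = 9 - 36 A$ ($Z{\left(A \right)} = 9 - 18 \left(A + A\right) = 9 - 18 \cdot 2 A = 9 - 36 A$)
$c = -37106$ ($c = 2 - 37108 = -37106$)
$Z{\left(-70 \right)} - c = \left(9 - -2520\right) - -37106 = \left(9 + 2520\right) + 37106 = 2529 + 37106 = 39635$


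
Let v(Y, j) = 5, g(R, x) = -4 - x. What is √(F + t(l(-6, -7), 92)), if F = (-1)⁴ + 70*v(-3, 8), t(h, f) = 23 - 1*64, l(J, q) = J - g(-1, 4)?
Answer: √310 ≈ 17.607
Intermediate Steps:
l(J, q) = 8 + J (l(J, q) = J - (-4 - 1*4) = J - (-4 - 4) = J - 1*(-8) = J + 8 = 8 + J)
t(h, f) = -41 (t(h, f) = 23 - 64 = -41)
F = 351 (F = (-1)⁴ + 70*5 = 1 + 350 = 351)
√(F + t(l(-6, -7), 92)) = √(351 - 41) = √310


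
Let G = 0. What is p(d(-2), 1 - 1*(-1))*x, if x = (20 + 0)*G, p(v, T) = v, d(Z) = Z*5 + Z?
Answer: 0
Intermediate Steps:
d(Z) = 6*Z (d(Z) = 5*Z + Z = 6*Z)
x = 0 (x = (20 + 0)*0 = 20*0 = 0)
p(d(-2), 1 - 1*(-1))*x = (6*(-2))*0 = -12*0 = 0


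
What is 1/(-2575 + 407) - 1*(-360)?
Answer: 780479/2168 ≈ 360.00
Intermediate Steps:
1/(-2575 + 407) - 1*(-360) = 1/(-2168) + 360 = -1/2168 + 360 = 780479/2168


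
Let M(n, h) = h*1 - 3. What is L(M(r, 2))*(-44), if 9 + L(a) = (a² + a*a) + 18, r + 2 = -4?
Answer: -484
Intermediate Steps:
r = -6 (r = -2 - 4 = -6)
M(n, h) = -3 + h (M(n, h) = h - 3 = -3 + h)
L(a) = 9 + 2*a² (L(a) = -9 + ((a² + a*a) + 18) = -9 + ((a² + a²) + 18) = -9 + (2*a² + 18) = -9 + (18 + 2*a²) = 9 + 2*a²)
L(M(r, 2))*(-44) = (9 + 2*(-3 + 2)²)*(-44) = (9 + 2*(-1)²)*(-44) = (9 + 2*1)*(-44) = (9 + 2)*(-44) = 11*(-44) = -484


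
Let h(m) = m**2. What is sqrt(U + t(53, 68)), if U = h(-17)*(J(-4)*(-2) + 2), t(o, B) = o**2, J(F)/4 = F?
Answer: 19*sqrt(35) ≈ 112.41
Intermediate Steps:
J(F) = 4*F
U = 9826 (U = (-17)**2*((4*(-4))*(-2) + 2) = 289*(-16*(-2) + 2) = 289*(32 + 2) = 289*34 = 9826)
sqrt(U + t(53, 68)) = sqrt(9826 + 53**2) = sqrt(9826 + 2809) = sqrt(12635) = 19*sqrt(35)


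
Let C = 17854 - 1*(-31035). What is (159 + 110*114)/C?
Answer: 12699/48889 ≈ 0.25975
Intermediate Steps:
C = 48889 (C = 17854 + 31035 = 48889)
(159 + 110*114)/C = (159 + 110*114)/48889 = (159 + 12540)*(1/48889) = 12699*(1/48889) = 12699/48889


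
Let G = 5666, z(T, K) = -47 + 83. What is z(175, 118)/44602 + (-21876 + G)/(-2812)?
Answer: 180774913/31355206 ≈ 5.7654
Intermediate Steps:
z(T, K) = 36
z(175, 118)/44602 + (-21876 + G)/(-2812) = 36/44602 + (-21876 + 5666)/(-2812) = 36*(1/44602) - 16210*(-1/2812) = 18/22301 + 8105/1406 = 180774913/31355206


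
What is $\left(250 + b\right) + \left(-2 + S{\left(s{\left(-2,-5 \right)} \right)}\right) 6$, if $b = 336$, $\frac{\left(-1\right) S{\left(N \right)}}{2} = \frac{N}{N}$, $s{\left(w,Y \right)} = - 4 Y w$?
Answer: $562$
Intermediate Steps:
$s{\left(w,Y \right)} = - 4 Y w$
$S{\left(N \right)} = -2$ ($S{\left(N \right)} = - 2 \frac{N}{N} = \left(-2\right) 1 = -2$)
$\left(250 + b\right) + \left(-2 + S{\left(s{\left(-2,-5 \right)} \right)}\right) 6 = \left(250 + 336\right) + \left(-2 - 2\right) 6 = 586 - 24 = 562$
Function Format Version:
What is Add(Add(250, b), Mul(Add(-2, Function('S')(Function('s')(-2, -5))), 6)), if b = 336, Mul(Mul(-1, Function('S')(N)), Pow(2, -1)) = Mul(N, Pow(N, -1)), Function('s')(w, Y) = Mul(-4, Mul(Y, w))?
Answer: 562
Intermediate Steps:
Function('s')(w, Y) = Mul(-4, Y, w)
Function('S')(N) = -2 (Function('S')(N) = Mul(-2, Mul(N, Pow(N, -1))) = Mul(-2, 1) = -2)
Add(Add(250, b), Mul(Add(-2, Function('S')(Function('s')(-2, -5))), 6)) = Add(Add(250, 336), Mul(Add(-2, -2), 6)) = Add(586, Mul(-4, 6)) = Add(586, -24) = 562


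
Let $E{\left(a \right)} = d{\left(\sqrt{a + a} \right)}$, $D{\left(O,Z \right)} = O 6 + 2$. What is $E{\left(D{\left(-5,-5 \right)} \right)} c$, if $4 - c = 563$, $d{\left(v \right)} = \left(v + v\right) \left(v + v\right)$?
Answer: $125216$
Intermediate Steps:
$D{\left(O,Z \right)} = 2 + 6 O$ ($D{\left(O,Z \right)} = 6 O + 2 = 2 + 6 O$)
$d{\left(v \right)} = 4 v^{2}$ ($d{\left(v \right)} = 2 v 2 v = 4 v^{2}$)
$E{\left(a \right)} = 8 a$ ($E{\left(a \right)} = 4 \left(\sqrt{a + a}\right)^{2} = 4 \left(\sqrt{2 a}\right)^{2} = 4 \left(\sqrt{2} \sqrt{a}\right)^{2} = 4 \cdot 2 a = 8 a$)
$c = -559$ ($c = 4 - 563 = -559$)
$E{\left(D{\left(-5,-5 \right)} \right)} c = 8 \left(2 + 6 \left(-5\right)\right) \left(-559\right) = 8 \left(2 - 30\right) \left(-559\right) = 8 \left(-28\right) \left(-559\right) = \left(-224\right) \left(-559\right) = 125216$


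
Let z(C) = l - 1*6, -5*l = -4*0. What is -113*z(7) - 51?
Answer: 627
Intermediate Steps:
l = 0 (l = -(-4)*0/5 = -⅕*0 = 0)
z(C) = -6 (z(C) = 0 - 1*6 = 0 - 6 = -6)
-113*z(7) - 51 = -113*(-6) - 51 = 678 - 51 = 627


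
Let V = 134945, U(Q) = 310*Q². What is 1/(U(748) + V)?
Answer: 1/173581185 ≈ 5.7610e-9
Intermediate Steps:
1/(U(748) + V) = 1/(310*748² + 134945) = 1/(310*559504 + 134945) = 1/(173446240 + 134945) = 1/173581185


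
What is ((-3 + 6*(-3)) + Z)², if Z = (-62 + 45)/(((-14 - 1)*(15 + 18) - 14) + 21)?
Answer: 104673361/238144 ≈ 439.54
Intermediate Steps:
Z = 17/488 (Z = -17/((-15*33 - 14) + 21) = -17/((-495 - 14) + 21) = -17/(-509 + 21) = -17/(-488) = -17*(-1/488) = 17/488 ≈ 0.034836)
((-3 + 6*(-3)) + Z)² = ((-3 + 6*(-3)) + 17/488)² = ((-3 - 18) + 17/488)² = (-21 + 17/488)² = (-10231/488)² = 104673361/238144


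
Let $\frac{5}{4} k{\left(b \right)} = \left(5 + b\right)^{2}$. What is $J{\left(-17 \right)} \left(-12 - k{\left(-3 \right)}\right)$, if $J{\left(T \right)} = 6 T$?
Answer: $\frac{7752}{5} \approx 1550.4$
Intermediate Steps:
$k{\left(b \right)} = \frac{4 \left(5 + b\right)^{2}}{5}$
$J{\left(-17 \right)} \left(-12 - k{\left(-3 \right)}\right) = 6 \left(-17\right) \left(-12 - \frac{4 \left(5 - 3\right)^{2}}{5}\right) = - 102 \left(-12 - \frac{4 \cdot 2^{2}}{5}\right) = - 102 \left(-12 - \frac{4}{5} \cdot 4\right) = - 102 \left(-12 - \frac{16}{5}\right) = \left(-102\right) \left(- \frac{76}{5}\right) = \frac{7752}{5}$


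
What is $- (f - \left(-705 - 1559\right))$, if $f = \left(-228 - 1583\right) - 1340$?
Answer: $887$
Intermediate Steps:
$f = -3151$ ($f = -1811 - 1340 = -3151$)
$- (f - \left(-705 - 1559\right)) = - (-3151 - \left(-705 - 1559\right)) = - (-3151 - -2264) = - (-3151 + 2264) = \left(-1\right) \left(-887\right) = 887$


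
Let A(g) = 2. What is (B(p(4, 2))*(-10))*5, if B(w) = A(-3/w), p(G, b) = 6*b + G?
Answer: -100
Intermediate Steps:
p(G, b) = G + 6*b
B(w) = 2
(B(p(4, 2))*(-10))*5 = (2*(-10))*5 = -20*5 = -100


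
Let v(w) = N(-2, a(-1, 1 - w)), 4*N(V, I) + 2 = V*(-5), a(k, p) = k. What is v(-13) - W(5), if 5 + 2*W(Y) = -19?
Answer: 14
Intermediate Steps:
N(V, I) = -½ - 5*V/4 (N(V, I) = -½ + (V*(-5))/4 = -½ + (-5*V)/4 = -½ - 5*V/4)
W(Y) = -12 (W(Y) = -5/2 + (½)*(-19) = -5/2 - 19/2 = -12)
v(w) = 2 (v(w) = -½ - 5/4*(-2) = -½ + 5/2 = 2)
v(-13) - W(5) = 2 - 1*(-12) = 2 + 12 = 14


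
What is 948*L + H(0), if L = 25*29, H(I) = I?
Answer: 687300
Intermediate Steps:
L = 725
948*L + H(0) = 948*725 + 0 = 687300 + 0 = 687300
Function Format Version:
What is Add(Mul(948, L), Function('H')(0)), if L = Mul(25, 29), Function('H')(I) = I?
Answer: 687300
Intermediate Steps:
L = 725
Add(Mul(948, L), Function('H')(0)) = Add(Mul(948, 725), 0) = Add(687300, 0) = 687300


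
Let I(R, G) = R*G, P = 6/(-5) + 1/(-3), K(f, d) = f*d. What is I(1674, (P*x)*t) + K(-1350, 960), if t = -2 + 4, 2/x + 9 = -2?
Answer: -71228664/55 ≈ -1.2951e+6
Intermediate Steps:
K(f, d) = d*f
x = -2/11 (x = 2/(-9 - 2) = 2/(-11) = 2*(-1/11) = -2/11 ≈ -0.18182)
t = 2
P = -23/15 (P = 6*(-⅕) + 1*(-⅓) = -6/5 - ⅓ = -23/15 ≈ -1.5333)
I(R, G) = G*R
I(1674, (P*x)*t) + K(-1350, 960) = (-23/15*(-2/11)*2)*1674 + 960*(-1350) = ((46/165)*2)*1674 - 1296000 = (92/165)*1674 - 1296000 = 51336/55 - 1296000 = -71228664/55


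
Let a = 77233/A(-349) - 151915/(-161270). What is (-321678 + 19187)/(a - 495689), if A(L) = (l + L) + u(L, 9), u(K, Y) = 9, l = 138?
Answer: 492705508057/808012860757 ≈ 0.60977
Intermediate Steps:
A(L) = 147 + L (A(L) = (138 + L) + 9 = 147 + L)
a = -621233954/1628827 (a = 77233/(147 - 349) - 151915/(-161270) = 77233/(-202) - 151915*(-1/161270) = 77233*(-1/202) + 30383/32254 = -77233/202 + 30383/32254 = -621233954/1628827 ≈ -381.40)
(-321678 + 19187)/(a - 495689) = (-321678 + 19187)/(-621233954/1628827 - 495689) = -302491/(-808012860757/1628827) = -302491*(-1628827/808012860757) = 492705508057/808012860757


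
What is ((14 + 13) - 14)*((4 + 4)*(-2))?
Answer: -208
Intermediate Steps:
((14 + 13) - 14)*((4 + 4)*(-2)) = (27 - 14)*(8*(-2)) = 13*(-16) = -208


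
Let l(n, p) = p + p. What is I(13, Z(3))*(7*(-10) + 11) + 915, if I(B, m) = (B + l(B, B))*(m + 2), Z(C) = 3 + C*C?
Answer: -31299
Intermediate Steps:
l(n, p) = 2*p
Z(C) = 3 + C**2
I(B, m) = 3*B*(2 + m) (I(B, m) = (B + 2*B)*(m + 2) = (3*B)*(2 + m) = 3*B*(2 + m))
I(13, Z(3))*(7*(-10) + 11) + 915 = (3*13*(2 + (3 + 3**2)))*(7*(-10) + 11) + 915 = (3*13*(2 + (3 + 9)))*(-70 + 11) + 915 = (3*13*(2 + 12))*(-59) + 915 = (3*13*14)*(-59) + 915 = 546*(-59) + 915 = -32214 + 915 = -31299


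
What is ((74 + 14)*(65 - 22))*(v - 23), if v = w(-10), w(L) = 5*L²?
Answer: 1804968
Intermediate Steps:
v = 500 (v = 5*(-10)² = 5*100 = 500)
((74 + 14)*(65 - 22))*(v - 23) = ((74 + 14)*(65 - 22))*(500 - 23) = (88*43)*477 = 3784*477 = 1804968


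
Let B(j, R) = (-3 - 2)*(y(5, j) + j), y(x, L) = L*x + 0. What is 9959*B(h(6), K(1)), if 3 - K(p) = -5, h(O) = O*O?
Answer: -10755720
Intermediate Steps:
h(O) = O**2
y(x, L) = L*x
K(p) = 8 (K(p) = 3 - 1*(-5) = 3 + 5 = 8)
B(j, R) = -30*j (B(j, R) = (-3 - 2)*(j*5 + j) = -5*(5*j + j) = -30*j)
9959*B(h(6), K(1)) = 9959*(-30*6**2) = 9959*(-30*36) = 9959*(-1080) = -10755720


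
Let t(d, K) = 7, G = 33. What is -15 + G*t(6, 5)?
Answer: 216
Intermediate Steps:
-15 + G*t(6, 5) = -15 + 33*7 = -15 + 231 = 216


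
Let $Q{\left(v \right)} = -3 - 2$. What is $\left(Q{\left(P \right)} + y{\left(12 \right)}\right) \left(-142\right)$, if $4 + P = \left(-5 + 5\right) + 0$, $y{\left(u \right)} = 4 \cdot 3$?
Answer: $-994$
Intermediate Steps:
$y{\left(u \right)} = 12$
$P = -4$ ($P = -4 + \left(\left(-5 + 5\right) + 0\right) = -4 + \left(0 + 0\right) = -4 + 0 = -4$)
$Q{\left(v \right)} = -5$
$\left(Q{\left(P \right)} + y{\left(12 \right)}\right) \left(-142\right) = \left(-5 + 12\right) \left(-142\right) = 7 \left(-142\right) = -994$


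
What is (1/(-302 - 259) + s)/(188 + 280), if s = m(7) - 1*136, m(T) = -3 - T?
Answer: -81907/262548 ≈ -0.31197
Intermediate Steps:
s = -146 (s = (-3 - 1*7) - 1*136 = (-3 - 7) - 136 = -10 - 136 = -146)
(1/(-302 - 259) + s)/(188 + 280) = (1/(-302 - 259) - 146)/(188 + 280) = (1/(-561) - 146)/468 = (-1/561 - 146)*(1/468) = -81907/561*1/468 = -81907/262548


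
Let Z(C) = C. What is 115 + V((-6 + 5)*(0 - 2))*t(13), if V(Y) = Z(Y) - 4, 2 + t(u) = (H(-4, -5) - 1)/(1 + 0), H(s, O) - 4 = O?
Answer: 123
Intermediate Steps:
H(s, O) = 4 + O
t(u) = -4 (t(u) = -2 + ((4 - 5) - 1)/(1 + 0) = -2 + (-1 - 1)/1 = -2 - 2*1 = -2 - 2 = -4)
V(Y) = -4 + Y (V(Y) = Y - 4 = -4 + Y)
115 + V((-6 + 5)*(0 - 2))*t(13) = 115 + (-4 + (-6 + 5)*(0 - 2))*(-4) = 115 + (-4 - 1*(-2))*(-4) = 115 + (-4 + 2)*(-4) = 115 - 2*(-4) = 115 + 8 = 123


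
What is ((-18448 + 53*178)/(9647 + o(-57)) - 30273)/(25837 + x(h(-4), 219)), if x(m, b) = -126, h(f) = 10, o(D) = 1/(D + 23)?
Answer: -9929759657/8433130867 ≈ -1.1775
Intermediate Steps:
o(D) = 1/(23 + D)
((-18448 + 53*178)/(9647 + o(-57)) - 30273)/(25837 + x(h(-4), 219)) = ((-18448 + 53*178)/(9647 + 1/(23 - 57)) - 30273)/(25837 - 126) = ((-18448 + 9434)/(9647 + 1/(-34)) - 30273)/25711 = (-9014/(9647 - 1/34) - 30273)*(1/25711) = (-9014/327997/34 - 30273)*(1/25711) = (-9014*34/327997 - 30273)*(1/25711) = (-306476/327997 - 30273)*(1/25711) = -9929759657/327997*1/25711 = -9929759657/8433130867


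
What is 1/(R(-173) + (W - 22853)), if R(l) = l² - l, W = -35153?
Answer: -1/27904 ≈ -3.5837e-5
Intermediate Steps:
1/(R(-173) + (W - 22853)) = 1/(-173*(-1 - 173) + (-35153 - 22853)) = 1/(-173*(-174) - 58006) = 1/(30102 - 58006) = 1/(-27904) = -1/27904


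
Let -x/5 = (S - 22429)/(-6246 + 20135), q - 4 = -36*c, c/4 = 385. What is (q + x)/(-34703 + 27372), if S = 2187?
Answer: 769849394/101820259 ≈ 7.5609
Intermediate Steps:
c = 1540 (c = 4*385 = 1540)
q = -55436 (q = 4 - 36*1540 = 4 - 55440 = -55436)
x = 101210/13889 (x = -5*(2187 - 22429)/(-6246 + 20135) = -(-101210)/13889 = -5*(-20242/13889) = 101210/13889 ≈ 7.2871)
(q + x)/(-34703 + 27372) = (-55436 + 101210/13889)/(-34703 + 27372) = -769849394/13889/(-7331) = -769849394/13889*(-1/7331) = 769849394/101820259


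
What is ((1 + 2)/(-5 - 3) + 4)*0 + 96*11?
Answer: 1056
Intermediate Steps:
((1 + 2)/(-5 - 3) + 4)*0 + 96*11 = (3/(-8) + 4)*0 + 1056 = (3*(-⅛) + 4)*0 + 1056 = (-3/8 + 4)*0 + 1056 = (29/8)*0 + 1056 = 0 + 1056 = 1056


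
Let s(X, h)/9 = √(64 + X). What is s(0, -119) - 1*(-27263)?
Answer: 27335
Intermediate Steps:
s(X, h) = 9*√(64 + X)
s(0, -119) - 1*(-27263) = 9*√(64 + 0) - 1*(-27263) = 9*√64 + 27263 = 9*8 + 27263 = 72 + 27263 = 27335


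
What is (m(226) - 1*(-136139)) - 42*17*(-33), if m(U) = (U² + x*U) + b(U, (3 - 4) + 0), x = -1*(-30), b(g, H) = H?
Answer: 217556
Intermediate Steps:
x = 30
m(U) = -1 + U² + 30*U (m(U) = (U² + 30*U) + ((3 - 4) + 0) = (U² + 30*U) + (-1 + 0) = (U² + 30*U) - 1 = -1 + U² + 30*U)
(m(226) - 1*(-136139)) - 42*17*(-33) = ((-1 + 226² + 30*226) - 1*(-136139)) - 42*17*(-33) = ((-1 + 51076 + 6780) + 136139) - 714*(-33) = (57855 + 136139) - 1*(-23562) = 193994 + 23562 = 217556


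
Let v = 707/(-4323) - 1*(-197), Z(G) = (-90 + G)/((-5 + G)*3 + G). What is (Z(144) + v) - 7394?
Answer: -528919672/73491 ≈ -7197.1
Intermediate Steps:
Z(G) = (-90 + G)/(-15 + 4*G) (Z(G) = (-90 + G)/((-15 + 3*G) + G) = (-90 + G)/(-15 + 4*G))
v = 850924/4323 (v = 707*(-1/4323) + 197 = -707/4323 + 197 = 850924/4323 ≈ 196.84)
(Z(144) + v) - 7394 = ((-90 + 144)/(-15 + 4*144) + 850924/4323) - 7394 = (54/(-15 + 576) + 850924/4323) - 7394 = (54/561 + 850924/4323) - 7394 = ((1/561)*54 + 850924/4323) - 7394 = (18/187 + 850924/4323) - 7394 = 14472782/73491 - 7394 = -528919672/73491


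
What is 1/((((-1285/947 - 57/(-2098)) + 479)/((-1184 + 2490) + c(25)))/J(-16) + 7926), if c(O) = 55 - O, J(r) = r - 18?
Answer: 90248675744/715310054908821 ≈ 0.00012617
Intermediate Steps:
J(r) = -18 + r
1/((((-1285/947 - 57/(-2098)) + 479)/((-1184 + 2490) + c(25)))/J(-16) + 7926) = 1/((((-1285/947 - 57/(-2098)) + 479)/((-1184 + 2490) + (55 - 1*25)))/(-18 - 16) + 7926) = 1/((((-1285*1/947 - 57*(-1/2098)) + 479)/(1306 + (55 - 25)))/(-34) + 7926) = 1/((((-1285/947 + 57/2098) + 479)/(1306 + 30))*(-1/34) + 7926) = 1/(((-2641951/1986806 + 479)/1336)*(-1/34) + 7926) = 1/(((949038123/1986806)*(1/1336))*(-1/34) + 7926) = 1/((949038123/2654372816)*(-1/34) + 7926) = 1/(-949038123/90248675744 + 7926) = 1/(715310054908821/90248675744) = 90248675744/715310054908821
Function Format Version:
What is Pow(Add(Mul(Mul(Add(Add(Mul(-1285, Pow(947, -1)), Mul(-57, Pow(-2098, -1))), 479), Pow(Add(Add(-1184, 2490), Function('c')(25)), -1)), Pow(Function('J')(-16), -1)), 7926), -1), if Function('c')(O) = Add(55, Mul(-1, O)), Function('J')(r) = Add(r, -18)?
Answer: Rational(90248675744, 715310054908821) ≈ 0.00012617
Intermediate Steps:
Function('J')(r) = Add(-18, r)
Pow(Add(Mul(Mul(Add(Add(Mul(-1285, Pow(947, -1)), Mul(-57, Pow(-2098, -1))), 479), Pow(Add(Add(-1184, 2490), Function('c')(25)), -1)), Pow(Function('J')(-16), -1)), 7926), -1) = Pow(Add(Mul(Mul(Add(Add(Mul(-1285, Pow(947, -1)), Mul(-57, Pow(-2098, -1))), 479), Pow(Add(Add(-1184, 2490), Add(55, Mul(-1, 25))), -1)), Pow(Add(-18, -16), -1)), 7926), -1) = Pow(Add(Mul(Mul(Add(Add(Mul(-1285, Rational(1, 947)), Mul(-57, Rational(-1, 2098))), 479), Pow(Add(1306, Add(55, -25)), -1)), Pow(-34, -1)), 7926), -1) = Pow(Add(Mul(Mul(Add(Add(Rational(-1285, 947), Rational(57, 2098)), 479), Pow(Add(1306, 30), -1)), Rational(-1, 34)), 7926), -1) = Pow(Add(Mul(Mul(Add(Rational(-2641951, 1986806), 479), Pow(1336, -1)), Rational(-1, 34)), 7926), -1) = Pow(Add(Mul(Mul(Rational(949038123, 1986806), Rational(1, 1336)), Rational(-1, 34)), 7926), -1) = Pow(Add(Mul(Rational(949038123, 2654372816), Rational(-1, 34)), 7926), -1) = Pow(Add(Rational(-949038123, 90248675744), 7926), -1) = Pow(Rational(715310054908821, 90248675744), -1) = Rational(90248675744, 715310054908821)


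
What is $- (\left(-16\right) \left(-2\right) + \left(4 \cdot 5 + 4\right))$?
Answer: $-56$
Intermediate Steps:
$- (\left(-16\right) \left(-2\right) + \left(4 \cdot 5 + 4\right)) = - (32 + \left(20 + 4\right)) = - (32 + 24) = \left(-1\right) 56 = -56$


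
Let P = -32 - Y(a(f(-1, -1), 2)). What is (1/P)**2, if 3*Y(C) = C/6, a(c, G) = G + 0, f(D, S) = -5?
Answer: 81/83521 ≈ 0.00096982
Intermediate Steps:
a(c, G) = G
Y(C) = C/18 (Y(C) = (C/6)/3 = C/18)
P = -289/9 (P = -32 - 2/18 = -32 - 1*1/9 = -32 - 1/9 = -289/9 ≈ -32.111)
(1/P)**2 = (1/(-289/9))**2 = (-9/289)**2 = 81/83521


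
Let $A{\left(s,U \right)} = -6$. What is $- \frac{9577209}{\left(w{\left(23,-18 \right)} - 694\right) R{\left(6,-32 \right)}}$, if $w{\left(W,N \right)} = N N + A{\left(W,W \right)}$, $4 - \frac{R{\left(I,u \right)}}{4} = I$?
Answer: $- \frac{9577209}{3008} \approx -3183.9$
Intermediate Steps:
$R{\left(I,u \right)} = 16 - 4 I$
$w{\left(W,N \right)} = -6 + N^{2}$ ($w{\left(W,N \right)} = N N - 6 = N^{2} - 6 = -6 + N^{2}$)
$- \frac{9577209}{\left(w{\left(23,-18 \right)} - 694\right) R{\left(6,-32 \right)}} = - \frac{9577209}{\left(\left(-6 + \left(-18\right)^{2}\right) - 694\right) \left(16 - 24\right)} = - \frac{9577209}{\left(\left(-6 + 324\right) - 694\right) \left(16 - 24\right)} = - \frac{9577209}{\left(318 - 694\right) \left(-8\right)} = - \frac{9577209}{\left(-376\right) \left(-8\right)} = - \frac{9577209}{3008}$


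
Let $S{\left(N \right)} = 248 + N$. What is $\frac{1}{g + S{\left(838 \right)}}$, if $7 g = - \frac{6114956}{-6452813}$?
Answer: $\frac{45169691}{49060399382} \approx 0.0009207$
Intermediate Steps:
$g = \frac{6114956}{45169691}$ ($g = \frac{\left(-6114956\right) \frac{1}{-6452813}}{7} = \frac{\left(-6114956\right) \left(- \frac{1}{6452813}\right)}{7} = \frac{1}{7} \cdot \frac{6114956}{6452813} = \frac{6114956}{45169691} \approx 0.13538$)
$\frac{1}{g + S{\left(838 \right)}} = \frac{1}{\frac{6114956}{45169691} + \left(248 + 838\right)} = \frac{1}{\frac{6114956}{45169691} + 1086} = \frac{1}{\frac{49060399382}{45169691}} = \frac{45169691}{49060399382}$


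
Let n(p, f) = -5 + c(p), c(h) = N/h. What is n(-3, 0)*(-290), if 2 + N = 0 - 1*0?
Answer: 3770/3 ≈ 1256.7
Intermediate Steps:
N = -2 (N = -2 + (0 - 1*0) = -2 + (0 + 0) = -2 + 0 = -2)
c(h) = -2/h
n(p, f) = -5 - 2/p
n(-3, 0)*(-290) = (-5 - 2/(-3))*(-290) = (-5 - 2*(-⅓))*(-290) = (-5 + ⅔)*(-290) = -13/3*(-290) = 3770/3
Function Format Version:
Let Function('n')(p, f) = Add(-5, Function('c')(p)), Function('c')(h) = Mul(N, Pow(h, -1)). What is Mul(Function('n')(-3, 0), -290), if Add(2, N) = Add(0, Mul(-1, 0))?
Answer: Rational(3770, 3) ≈ 1256.7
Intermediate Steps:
N = -2 (N = Add(-2, Add(0, Mul(-1, 0))) = Add(-2, Add(0, 0)) = Add(-2, 0) = -2)
Function('c')(h) = Mul(-2, Pow(h, -1))
Function('n')(p, f) = Add(-5, Mul(-2, Pow(p, -1)))
Mul(Function('n')(-3, 0), -290) = Mul(Add(-5, Mul(-2, Pow(-3, -1))), -290) = Mul(Add(-5, Mul(-2, Rational(-1, 3))), -290) = Mul(Add(-5, Rational(2, 3)), -290) = Mul(Rational(-13, 3), -290) = Rational(3770, 3)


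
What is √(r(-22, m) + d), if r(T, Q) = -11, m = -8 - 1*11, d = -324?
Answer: I*√335 ≈ 18.303*I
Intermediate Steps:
m = -19 (m = -8 - 11 = -19)
√(r(-22, m) + d) = √(-11 - 324) = √(-335) = I*√335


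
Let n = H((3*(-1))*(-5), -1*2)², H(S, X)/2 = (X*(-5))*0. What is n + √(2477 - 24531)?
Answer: I*√22054 ≈ 148.51*I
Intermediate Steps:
H(S, X) = 0 (H(S, X) = 2*((X*(-5))*0) = 2*(-5*X*0) = 2*0 = 0)
n = 0 (n = 0² = 0)
n + √(2477 - 24531) = 0 + √(2477 - 24531) = 0 + √(-22054) = 0 + I*√22054 = I*√22054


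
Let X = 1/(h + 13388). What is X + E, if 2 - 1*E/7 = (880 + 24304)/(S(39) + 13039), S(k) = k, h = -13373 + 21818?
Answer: 74282405/142765987 ≈ 0.52031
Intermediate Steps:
h = 8445
X = 1/21833 (X = 1/(8445 + 13388) = 1/21833 ≈ 4.5802e-5)
E = 3402/6539 (E = 14 - 7*(880 + 24304)/(39 + 13039) = 14 - 176288/13078 = 14 - 7*12592/6539 = 14 - 88144/6539 = 3402/6539 ≈ 0.52026)
X + E = 1/21833 + 3402/6539 = 74282405/142765987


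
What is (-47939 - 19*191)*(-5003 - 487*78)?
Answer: 2216856752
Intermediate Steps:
(-47939 - 19*191)*(-5003 - 487*78) = (-47939 - 3629)*(-5003 - 37986) = -51568*(-42989) = 2216856752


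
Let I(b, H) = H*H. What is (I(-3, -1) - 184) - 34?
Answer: -217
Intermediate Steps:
I(b, H) = H²
(I(-3, -1) - 184) - 34 = ((-1)² - 184) - 34 = (1 - 184) - 34 = -183 - 34 = -217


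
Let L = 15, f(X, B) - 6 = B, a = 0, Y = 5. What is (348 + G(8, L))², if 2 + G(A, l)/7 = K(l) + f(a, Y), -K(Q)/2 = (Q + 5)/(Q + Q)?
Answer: 1452025/9 ≈ 1.6134e+5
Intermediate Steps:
f(X, B) = 6 + B
K(Q) = -(5 + Q)/Q (K(Q) = -2*(Q + 5)/(Q + Q) = -2*(5 + Q)/(2*Q) = -2*(5 + Q)*1/(2*Q) = -(5 + Q)/Q)
G(A, l) = 63 + 7*(-5 - l)/l (G(A, l) = -14 + 7*((-5 - l)/l + (6 + 5)) = -14 + 7*((-5 - l)/l + 11) = -14 + 7*(11 + (-5 - l)/l) = -14 + (77 + 7*(-5 - l)/l) = 63 + 7*(-5 - l)/l)
(348 + G(8, L))² = (348 + (56 - 35/15))² = (348 + (56 - 35*1/15))² = (348 + (56 - 7/3))² = (348 + 161/3)² = (1205/3)² = 1452025/9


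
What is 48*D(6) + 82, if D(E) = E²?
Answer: 1810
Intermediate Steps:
48*D(6) + 82 = 48*6² + 82 = 48*36 + 82 = 1728 + 82 = 1810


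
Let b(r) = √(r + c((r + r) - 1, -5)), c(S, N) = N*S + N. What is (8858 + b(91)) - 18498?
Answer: -9640 + 3*I*√91 ≈ -9640.0 + 28.618*I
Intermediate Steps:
c(S, N) = N + N*S
b(r) = 3*√(-r) (b(r) = √(r - 5*(1 + ((r + r) - 1))) = √(r - 5*(1 + (2*r - 1))) = √(r - 5*(1 + (-1 + 2*r))) = √(r - 10*r) = √(-9*r) = 3*√(-r))
(8858 + b(91)) - 18498 = (8858 + 3*√(-1*91)) - 18498 = (8858 + 3*√(-91)) - 18498 = (8858 + 3*(I*√91)) - 18498 = (8858 + 3*I*√91) - 18498 = -9640 + 3*I*√91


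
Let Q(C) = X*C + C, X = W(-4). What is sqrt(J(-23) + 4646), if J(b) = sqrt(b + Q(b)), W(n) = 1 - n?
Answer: sqrt(4646 + I*sqrt(161)) ≈ 68.162 + 0.0931*I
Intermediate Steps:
X = 5 (X = 1 - 1*(-4) = 1 + 4 = 5)
Q(C) = 6*C (Q(C) = 5*C + C = 6*C)
J(b) = sqrt(7)*sqrt(b) (J(b) = sqrt(b + 6*b) = sqrt(7*b) = sqrt(7)*sqrt(b))
sqrt(J(-23) + 4646) = sqrt(sqrt(7)*sqrt(-23) + 4646) = sqrt(sqrt(7)*(I*sqrt(23)) + 4646) = sqrt(I*sqrt(161) + 4646) = sqrt(4646 + I*sqrt(161))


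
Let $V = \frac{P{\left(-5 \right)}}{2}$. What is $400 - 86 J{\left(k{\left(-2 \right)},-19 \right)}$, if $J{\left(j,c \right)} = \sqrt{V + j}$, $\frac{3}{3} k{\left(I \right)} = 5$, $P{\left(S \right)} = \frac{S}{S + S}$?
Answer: $400 - 43 \sqrt{21} \approx 202.95$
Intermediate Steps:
$P{\left(S \right)} = \frac{1}{2}$ ($P{\left(S \right)} = \frac{S}{2 S} = S \frac{1}{2 S} = \frac{1}{2}$)
$k{\left(I \right)} = 5$
$V = \frac{1}{4}$ ($V = \frac{1}{2 \cdot 2} = \frac{1}{2} \cdot \frac{1}{2} = \frac{1}{4} \approx 0.25$)
$J{\left(j,c \right)} = \sqrt{\frac{1}{4} + j}$
$400 - 86 J{\left(k{\left(-2 \right)},-19 \right)} = 400 - 86 \frac{\sqrt{1 + 4 \cdot 5}}{2} = 400 - 86 \frac{\sqrt{1 + 20}}{2} = 400 - 86 \frac{\sqrt{21}}{2} = 400 - 43 \sqrt{21}$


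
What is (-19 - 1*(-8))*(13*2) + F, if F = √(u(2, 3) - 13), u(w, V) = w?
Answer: -286 + I*√11 ≈ -286.0 + 3.3166*I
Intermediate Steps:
F = I*√11 (F = √(2 - 13) = √(-11) = I*√11 ≈ 3.3166*I)
(-19 - 1*(-8))*(13*2) + F = (-19 - 1*(-8))*(13*2) + I*√11 = (-19 + 8)*26 + I*√11 = -11*26 + I*√11 = -286 + I*√11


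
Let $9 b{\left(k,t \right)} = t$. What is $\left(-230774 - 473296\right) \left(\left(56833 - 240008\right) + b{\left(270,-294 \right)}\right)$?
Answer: $128991021870$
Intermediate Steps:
$b{\left(k,t \right)} = \frac{t}{9}$
$\left(-230774 - 473296\right) \left(\left(56833 - 240008\right) + b{\left(270,-294 \right)}\right) = \left(-230774 - 473296\right) \left(\left(56833 - 240008\right) + \frac{1}{9} \left(-294\right)\right) = - 704070 \left(-183175 - \frac{98}{3}\right) = \left(-704070\right) \left(- \frac{549623}{3}\right) = 128991021870$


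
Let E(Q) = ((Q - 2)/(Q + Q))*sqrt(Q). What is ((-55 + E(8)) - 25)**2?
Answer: 51209/8 - 120*sqrt(2) ≈ 6231.4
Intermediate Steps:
E(Q) = (-2 + Q)/(2*sqrt(Q)) (E(Q) = ((-2 + Q)/((2*Q)))*sqrt(Q) = ((-2 + Q)*(1/(2*Q)))*sqrt(Q) = ((-2 + Q)/(2*Q))*sqrt(Q) = (-2 + Q)/(2*sqrt(Q)))
((-55 + E(8)) - 25)**2 = ((-55 + (-2 + 8)/(2*sqrt(8))) - 25)**2 = ((-55 + (1/2)*(sqrt(2)/4)*6) - 25)**2 = ((-55 + 3*sqrt(2)/4) - 25)**2 = (-80 + 3*sqrt(2)/4)**2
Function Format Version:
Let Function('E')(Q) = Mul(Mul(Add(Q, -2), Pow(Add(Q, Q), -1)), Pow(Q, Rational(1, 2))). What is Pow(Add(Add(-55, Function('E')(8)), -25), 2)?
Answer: Add(Rational(51209, 8), Mul(-120, Pow(2, Rational(1, 2)))) ≈ 6231.4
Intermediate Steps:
Function('E')(Q) = Mul(Rational(1, 2), Pow(Q, Rational(-1, 2)), Add(-2, Q)) (Function('E')(Q) = Mul(Mul(Add(-2, Q), Pow(Mul(2, Q), -1)), Pow(Q, Rational(1, 2))) = Mul(Mul(Add(-2, Q), Mul(Rational(1, 2), Pow(Q, -1))), Pow(Q, Rational(1, 2))) = Mul(Mul(Rational(1, 2), Pow(Q, -1), Add(-2, Q)), Pow(Q, Rational(1, 2))) = Mul(Rational(1, 2), Pow(Q, Rational(-1, 2)), Add(-2, Q)))
Pow(Add(Add(-55, Function('E')(8)), -25), 2) = Pow(Add(Add(-55, Mul(Rational(1, 2), Pow(8, Rational(-1, 2)), Add(-2, 8))), -25), 2) = Pow(Add(Add(-55, Mul(Rational(1, 2), Mul(Rational(1, 4), Pow(2, Rational(1, 2))), 6)), -25), 2) = Pow(Add(Add(-55, Mul(Rational(3, 4), Pow(2, Rational(1, 2)))), -25), 2) = Pow(Add(-80, Mul(Rational(3, 4), Pow(2, Rational(1, 2)))), 2)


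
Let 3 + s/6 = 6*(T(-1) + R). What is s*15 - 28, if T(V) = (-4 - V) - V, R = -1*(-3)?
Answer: 242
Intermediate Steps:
R = 3
T(V) = -4 - 2*V
s = 18 (s = -18 + 6*(6*((-4 - 2*(-1)) + 3)) = -18 + 6*(6*((-4 + 2) + 3)) = -18 + 6*(6*(-2 + 3)) = -18 + 6*(6*1) = -18 + 6*6 = -18 + 36 = 18)
s*15 - 28 = 18*15 - 28 = 270 - 28 = 242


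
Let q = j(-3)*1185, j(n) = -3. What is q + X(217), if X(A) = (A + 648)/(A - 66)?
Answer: -535940/151 ≈ -3549.3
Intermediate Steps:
X(A) = (648 + A)/(-66 + A)
q = -3555 (q = -3*1185 = -3555)
q + X(217) = -3555 + (648 + 217)/(-66 + 217) = -3555 + 865/151 = -535940/151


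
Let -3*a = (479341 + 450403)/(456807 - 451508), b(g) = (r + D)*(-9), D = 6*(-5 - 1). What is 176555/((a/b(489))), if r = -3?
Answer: -985149887085/929744 ≈ -1.0596e+6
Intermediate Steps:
D = -36 (D = 6*(-6) = -36)
b(g) = 351 (b(g) = (-3 - 36)*(-9) = -39*(-9) = 351)
a = -929744/15897 (a = -(479341 + 450403)/(3*(456807 - 451508)) = -929744/(3*5299) = -⅓*929744/5299 = -929744/15897 ≈ -58.485)
176555/((a/b(489))) = 176555/((-929744/15897/351)) = 176555/((-929744/15897*1/351)) = 176555/(-929744/5579847) = 176555*(-5579847/929744) = -985149887085/929744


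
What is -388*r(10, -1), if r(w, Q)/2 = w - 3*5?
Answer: 3880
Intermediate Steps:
r(w, Q) = -30 + 2*w (r(w, Q) = 2*(w - 3*5) = 2*(w - 15) = 2*(-15 + w) = -30 + 2*w)
-388*r(10, -1) = -388*(-30 + 2*10) = -388*(-30 + 20) = -388*(-10) = 3880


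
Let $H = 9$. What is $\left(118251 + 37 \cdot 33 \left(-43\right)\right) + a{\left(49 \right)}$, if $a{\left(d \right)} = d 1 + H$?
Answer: $65806$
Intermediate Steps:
$a{\left(d \right)} = 9 + d$ ($a{\left(d \right)} = d 1 + 9 = d + 9 = 9 + d$)
$\left(118251 + 37 \cdot 33 \left(-43\right)\right) + a{\left(49 \right)} = \left(118251 + 37 \cdot 33 \left(-43\right)\right) + \left(9 + 49\right) = \left(118251 + 1221 \left(-43\right)\right) + 58 = \left(118251 - 52503\right) + 58 = 65748 + 58 = 65806$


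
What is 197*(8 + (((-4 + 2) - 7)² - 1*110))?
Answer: -4137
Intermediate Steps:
197*(8 + (((-4 + 2) - 7)² - 1*110)) = 197*(8 + ((-2 - 7)² - 110)) = 197*(8 + ((-9)² - 110)) = 197*(8 + (81 - 110)) = 197*(8 - 29) = 197*(-21) = -4137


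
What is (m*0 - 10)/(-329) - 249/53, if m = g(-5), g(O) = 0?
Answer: -81391/17437 ≈ -4.6677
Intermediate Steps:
m = 0
(m*0 - 10)/(-329) - 249/53 = (0*0 - 10)/(-329) - 249/53 = (0 - 10)*(-1/329) - 249*1/53 = -10*(-1/329) - 249/53 = 10/329 - 249/53 = -81391/17437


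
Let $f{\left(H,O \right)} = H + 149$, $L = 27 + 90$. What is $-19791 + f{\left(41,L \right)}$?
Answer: $-19601$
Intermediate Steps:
$L = 117$
$f{\left(H,O \right)} = 149 + H$
$-19791 + f{\left(41,L \right)} = -19791 + \left(149 + 41\right) = -19791 + 190 = -19601$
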